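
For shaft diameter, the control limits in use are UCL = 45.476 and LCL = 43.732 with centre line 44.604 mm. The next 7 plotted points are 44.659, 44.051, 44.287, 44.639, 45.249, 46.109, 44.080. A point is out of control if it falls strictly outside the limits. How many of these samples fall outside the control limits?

1

Compare each point to [43.732, 45.476]: sample 6 = 46.109 > UCL.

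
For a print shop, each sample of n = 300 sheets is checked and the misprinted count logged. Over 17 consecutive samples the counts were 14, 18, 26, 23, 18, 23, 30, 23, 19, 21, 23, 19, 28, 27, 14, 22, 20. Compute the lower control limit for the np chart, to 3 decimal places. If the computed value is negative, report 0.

p̄ = Σdᵢ / (k·n) = 368 / (17 × 300) = 0.07216
LCL = np̄ − 3·√(np̄(1−p̄)) = 21.6471 − 3 × 4.4816 = 8.2021

8.202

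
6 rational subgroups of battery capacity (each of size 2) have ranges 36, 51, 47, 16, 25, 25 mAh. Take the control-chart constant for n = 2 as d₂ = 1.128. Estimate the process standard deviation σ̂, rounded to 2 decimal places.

R̄ = (36 + 51 + 47 + 16 + 25 + 25) / 6 = 33.3333
σ̂ = R̄ / d₂ = 33.3333 / 1.128 = 29.5508

29.55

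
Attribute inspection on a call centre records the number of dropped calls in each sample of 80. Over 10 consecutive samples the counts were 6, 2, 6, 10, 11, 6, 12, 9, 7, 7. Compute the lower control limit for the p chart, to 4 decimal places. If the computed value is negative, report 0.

p̄ = Σdᵢ / (k·n) = 76 / (10 × 80) = 0.09500
LCL = p̄ − 3·√(p̄(1−p̄)/n) = 0.09500 − 3 × 0.03278 = -0.00335 → 0 (negative, so LCL = 0)

0.0000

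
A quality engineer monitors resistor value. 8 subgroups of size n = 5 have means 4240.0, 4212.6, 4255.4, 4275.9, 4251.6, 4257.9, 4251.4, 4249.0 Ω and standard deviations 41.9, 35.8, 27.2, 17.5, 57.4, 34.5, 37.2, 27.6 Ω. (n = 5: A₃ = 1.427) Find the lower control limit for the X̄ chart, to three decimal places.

4199.441

X̄̄ = (4240.0 + 4212.6 + 4255.4 + 4275.9 + 4251.6 + 4257.9 + 4251.4 + 4249.0) / 8 = 4249.2250
s̄ = (41.9 + 35.8 + 27.2 + 17.5 + 57.4 + 34.5 + 37.2 + 27.6) / 8 = 34.8875
LCL = X̄̄ − A₃·s̄ = 4249.2250 − 1.427 × 34.8875 = 4199.4405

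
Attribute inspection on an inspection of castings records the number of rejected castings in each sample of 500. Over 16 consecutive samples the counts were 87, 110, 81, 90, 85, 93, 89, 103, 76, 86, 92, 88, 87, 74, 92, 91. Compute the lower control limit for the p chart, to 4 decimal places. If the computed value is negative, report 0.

p̄ = Σdᵢ / (k·n) = 1424 / (16 × 500) = 0.17800
LCL = p̄ − 3·√(p̄(1−p̄)/n) = 0.17800 − 3 × 0.01711 = 0.12668

0.1267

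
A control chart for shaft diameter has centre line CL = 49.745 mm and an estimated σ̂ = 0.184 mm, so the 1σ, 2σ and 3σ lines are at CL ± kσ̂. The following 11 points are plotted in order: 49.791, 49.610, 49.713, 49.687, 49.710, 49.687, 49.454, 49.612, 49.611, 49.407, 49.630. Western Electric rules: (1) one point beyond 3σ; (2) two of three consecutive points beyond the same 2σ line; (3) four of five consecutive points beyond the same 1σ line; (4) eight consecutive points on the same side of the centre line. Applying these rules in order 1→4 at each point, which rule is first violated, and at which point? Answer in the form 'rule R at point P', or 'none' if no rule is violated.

Zone of each point (C = within 1σ̂, B = 1σ̂–2σ̂, A = 2σ̂–3σ̂, * = beyond 3σ̂; sign = side of CL): 1:+C, 2:-C, 3:-C, 4:-C, 5:-C, 6:-C, 7:-B, 8:-C, 9:-C, 10:-B, 11:-C
Rule 4 (eight consecutive points on the same side of the centre line) is satisfied at point 9.

rule 4 at point 9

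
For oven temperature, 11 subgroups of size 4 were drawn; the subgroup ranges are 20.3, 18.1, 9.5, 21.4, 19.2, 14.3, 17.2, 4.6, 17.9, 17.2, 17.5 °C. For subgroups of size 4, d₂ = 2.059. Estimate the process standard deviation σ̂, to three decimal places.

7.824

R̄ = (20.3 + 18.1 + 9.5 + 21.4 + 19.2 + 14.3 + 17.2 + 4.6 + 17.9 + 17.2 + 17.5) / 11 = 16.1091
σ̂ = R̄ / d₂ = 16.1091 / 2.059 = 7.8237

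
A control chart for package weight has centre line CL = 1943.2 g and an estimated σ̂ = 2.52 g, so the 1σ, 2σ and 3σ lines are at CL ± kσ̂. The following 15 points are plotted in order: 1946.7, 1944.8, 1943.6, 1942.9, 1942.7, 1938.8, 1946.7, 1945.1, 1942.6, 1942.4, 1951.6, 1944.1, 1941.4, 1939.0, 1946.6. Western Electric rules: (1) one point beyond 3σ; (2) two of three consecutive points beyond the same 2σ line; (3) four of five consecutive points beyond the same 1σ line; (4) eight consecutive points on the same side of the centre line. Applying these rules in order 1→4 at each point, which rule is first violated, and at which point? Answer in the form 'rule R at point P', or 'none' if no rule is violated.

Zone of each point (C = within 1σ̂, B = 1σ̂–2σ̂, A = 2σ̂–3σ̂, * = beyond 3σ̂; sign = side of CL): 1:+B, 2:+C, 3:+C, 4:-C, 5:-C, 6:-B, 7:+B, 8:+C, 9:-C, 10:-C, 11:+*, 12:+C, 13:-C, 14:-B, 15:+B
Rule 1 (one point beyond the 3σ limits) is satisfied at point 11.

rule 1 at point 11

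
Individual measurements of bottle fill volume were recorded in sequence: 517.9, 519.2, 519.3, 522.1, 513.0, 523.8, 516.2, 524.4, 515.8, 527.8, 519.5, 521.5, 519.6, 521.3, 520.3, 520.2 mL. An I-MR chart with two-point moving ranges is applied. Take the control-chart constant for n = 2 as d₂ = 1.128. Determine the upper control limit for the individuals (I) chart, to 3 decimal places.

X̄ = (517.9 + 519.2 + 519.3 + 522.1 + 513.0 + 523.8 + 516.2 + 524.4 + 515.8 + 527.8 + 519.5 + 521.5 + 519.6 + 521.3 + 520.3 + 520.2) / 16 = 520.1187
Moving ranges: 1.3, 0.1, 2.8, 9.1, 10.8, 7.6, 8.2, 8.6, 12.0, 8.3, 2.0, 1.9, 1.7, 1.0, 0.1; M̄R̄ = 75.5000 / 15 = 5.0333
UCL = X̄ + 3·M̄R̄/d₂ = 520.1187 + 3 × 5.0333 / 1.128 = 533.5053

533.505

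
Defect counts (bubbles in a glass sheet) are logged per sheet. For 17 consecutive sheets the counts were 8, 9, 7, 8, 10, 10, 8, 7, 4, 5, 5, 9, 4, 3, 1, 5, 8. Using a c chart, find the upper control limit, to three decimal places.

c̄ = (8 + 9 + 7 + 8 + 10 + 10 + 8 + 7 + 4 + 5 + 5 + 9 + 4 + 3 + 1 + 5 + 8) / 17 = 111 / 17 = 6.5294
UCL = c̄ + 3√c̄ = 6.5294 + 3 × √6.5294 = 6.5294 + 3 × 2.5553 = 14.1952

14.195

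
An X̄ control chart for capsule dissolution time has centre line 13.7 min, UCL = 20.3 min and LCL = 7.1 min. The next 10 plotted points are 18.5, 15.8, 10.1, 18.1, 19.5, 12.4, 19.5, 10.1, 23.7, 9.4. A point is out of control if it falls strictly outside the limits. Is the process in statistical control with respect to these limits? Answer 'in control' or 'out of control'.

out of control

Compare each point to [7.1, 20.3]: sample 9 = 23.7 > UCL.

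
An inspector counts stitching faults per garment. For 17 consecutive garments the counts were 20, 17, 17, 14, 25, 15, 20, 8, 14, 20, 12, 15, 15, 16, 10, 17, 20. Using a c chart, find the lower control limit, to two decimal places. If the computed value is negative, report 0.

4.11

c̄ = (20 + 17 + 17 + 14 + 25 + 15 + 20 + 8 + 14 + 20 + 12 + 15 + 15 + 16 + 10 + 17 + 20) / 17 = 275 / 17 = 16.1765
LCL = c̄ − 3√c̄ = 16.1765 − 3 × 4.0220 = 4.1105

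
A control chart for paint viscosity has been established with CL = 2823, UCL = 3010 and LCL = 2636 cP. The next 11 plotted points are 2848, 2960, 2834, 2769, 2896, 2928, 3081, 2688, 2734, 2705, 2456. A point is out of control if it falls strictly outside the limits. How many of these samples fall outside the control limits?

2

Compare each point to [2636, 3010]: sample 7 = 3081 > UCL; sample 11 = 2456 < LCL.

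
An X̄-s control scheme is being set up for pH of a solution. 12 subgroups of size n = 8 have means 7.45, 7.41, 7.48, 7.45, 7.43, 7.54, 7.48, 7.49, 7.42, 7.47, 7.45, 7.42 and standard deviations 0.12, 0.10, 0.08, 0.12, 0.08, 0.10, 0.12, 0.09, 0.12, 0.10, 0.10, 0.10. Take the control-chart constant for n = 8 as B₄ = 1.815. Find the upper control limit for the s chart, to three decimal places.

0.186

s̄ = (0.12 + 0.10 + 0.08 + 0.12 + 0.08 + 0.10 + 0.12 + 0.09 + 0.12 + 0.10 + 0.10 + 0.10) / 12 = 0.1025
UCL_s = B₄·s̄ = 1.815 × 0.1025 = 0.1860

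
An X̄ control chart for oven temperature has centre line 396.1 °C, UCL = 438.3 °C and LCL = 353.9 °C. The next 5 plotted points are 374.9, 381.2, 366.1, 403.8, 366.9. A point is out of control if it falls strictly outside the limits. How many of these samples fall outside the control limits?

0

All 5 points lie within [353.9, 438.3].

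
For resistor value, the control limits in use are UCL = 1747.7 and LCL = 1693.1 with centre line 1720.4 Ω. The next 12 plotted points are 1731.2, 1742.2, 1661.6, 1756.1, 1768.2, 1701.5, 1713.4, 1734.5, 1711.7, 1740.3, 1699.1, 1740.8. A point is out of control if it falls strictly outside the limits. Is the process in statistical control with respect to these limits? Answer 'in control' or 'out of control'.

Compare each point to [1693.1, 1747.7]: sample 3 = 1661.6 < LCL; sample 4 = 1756.1 > UCL; sample 5 = 1768.2 > UCL.

out of control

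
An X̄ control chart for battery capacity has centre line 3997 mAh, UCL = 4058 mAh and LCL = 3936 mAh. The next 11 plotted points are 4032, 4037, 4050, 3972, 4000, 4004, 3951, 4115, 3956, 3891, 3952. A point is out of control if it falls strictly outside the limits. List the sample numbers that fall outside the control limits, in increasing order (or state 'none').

Compare each point to [3936, 4058]: sample 8 = 4115 > UCL; sample 10 = 3891 < LCL.

8, 10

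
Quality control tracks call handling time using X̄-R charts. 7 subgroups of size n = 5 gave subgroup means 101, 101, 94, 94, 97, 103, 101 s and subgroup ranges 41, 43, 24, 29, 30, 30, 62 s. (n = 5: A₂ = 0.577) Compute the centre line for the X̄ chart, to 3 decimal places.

98.714

X̄̄ = (101 + 101 + 94 + 94 + 97 + 103 + 101) / 7 = 691.0000 / 7 = 98.7143
CL = X̄̄ = 98.7143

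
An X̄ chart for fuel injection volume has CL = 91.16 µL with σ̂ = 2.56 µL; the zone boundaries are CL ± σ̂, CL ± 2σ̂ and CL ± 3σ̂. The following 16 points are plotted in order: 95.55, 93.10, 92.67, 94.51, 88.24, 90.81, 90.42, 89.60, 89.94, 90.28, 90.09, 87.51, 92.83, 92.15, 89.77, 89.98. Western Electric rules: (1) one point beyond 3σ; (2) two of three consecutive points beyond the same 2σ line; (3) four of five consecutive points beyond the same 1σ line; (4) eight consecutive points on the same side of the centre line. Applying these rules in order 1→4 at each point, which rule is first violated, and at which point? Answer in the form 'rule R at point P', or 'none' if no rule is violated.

Zone of each point (C = within 1σ̂, B = 1σ̂–2σ̂, A = 2σ̂–3σ̂, * = beyond 3σ̂; sign = side of CL): 1:+B, 2:+C, 3:+C, 4:+B, 5:-B, 6:-C, 7:-C, 8:-C, 9:-C, 10:-C, 11:-C, 12:-B, 13:+C, 14:+C, 15:-C, 16:-C
Rule 4 (eight consecutive points on the same side of the centre line) is satisfied at point 12.

rule 4 at point 12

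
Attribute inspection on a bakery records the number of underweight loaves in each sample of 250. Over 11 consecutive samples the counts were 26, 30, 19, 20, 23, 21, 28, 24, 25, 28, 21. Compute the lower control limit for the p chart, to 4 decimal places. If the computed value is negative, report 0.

p̄ = Σdᵢ / (k·n) = 265 / (11 × 250) = 0.09636
LCL = p̄ − 3·√(p̄(1−p̄)/n) = 0.09636 − 3 × 0.01866 = 0.04037

0.0404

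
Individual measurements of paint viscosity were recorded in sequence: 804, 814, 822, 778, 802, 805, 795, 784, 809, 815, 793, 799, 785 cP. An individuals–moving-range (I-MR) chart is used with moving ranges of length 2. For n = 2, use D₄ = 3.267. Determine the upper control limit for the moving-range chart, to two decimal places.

Moving ranges: 10, 8, 44, 24, 3, 10, 11, 25, 6, 22, 6, 14; M̄R̄ = 183.0000 / 12 = 15.2500
UCL_MR = D₄·M̄R̄ = 3.267 × 15.2500 = 49.8218

49.82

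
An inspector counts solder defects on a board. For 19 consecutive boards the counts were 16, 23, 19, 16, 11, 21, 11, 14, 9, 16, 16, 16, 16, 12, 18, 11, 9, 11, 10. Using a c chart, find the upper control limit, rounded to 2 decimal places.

c̄ = (16 + 23 + 19 + 16 + 11 + 21 + 11 + 14 + 9 + 16 + 16 + 16 + 16 + 12 + 18 + 11 + 9 + 11 + 10) / 19 = 275 / 19 = 14.4737
UCL = c̄ + 3√c̄ = 14.4737 + 3 × √14.4737 = 14.4737 + 3 × 3.8044 = 25.8870

25.89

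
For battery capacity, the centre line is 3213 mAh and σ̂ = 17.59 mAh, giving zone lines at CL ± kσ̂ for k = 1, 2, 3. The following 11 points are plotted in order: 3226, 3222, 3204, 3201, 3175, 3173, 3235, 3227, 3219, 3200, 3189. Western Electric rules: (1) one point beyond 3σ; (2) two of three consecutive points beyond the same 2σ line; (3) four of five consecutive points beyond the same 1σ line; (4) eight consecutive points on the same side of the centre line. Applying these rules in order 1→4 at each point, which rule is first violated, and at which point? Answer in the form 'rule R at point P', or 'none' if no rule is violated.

rule 2 at point 6

Zone of each point (C = within 1σ̂, B = 1σ̂–2σ̂, A = 2σ̂–3σ̂, * = beyond 3σ̂; sign = side of CL): 1:+C, 2:+C, 3:-C, 4:-C, 5:-A, 6:-A, 7:+B, 8:+C, 9:+C, 10:-C, 11:-B
Rule 2 (two of three consecutive points beyond the same 2σ limit) is satisfied at point 6.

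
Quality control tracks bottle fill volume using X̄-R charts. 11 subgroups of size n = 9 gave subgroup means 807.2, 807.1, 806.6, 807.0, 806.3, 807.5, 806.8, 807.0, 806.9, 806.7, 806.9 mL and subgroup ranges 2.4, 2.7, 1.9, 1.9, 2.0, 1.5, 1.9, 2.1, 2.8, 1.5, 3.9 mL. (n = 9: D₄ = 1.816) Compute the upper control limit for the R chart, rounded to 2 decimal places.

4.06

R̄ = (2.4 + 2.7 + 1.9 + 1.9 + 2.0 + 1.5 + 1.9 + 2.1 + 2.8 + 1.5 + 3.9) / 11 = 24.6000 / 11 = 2.2364
UCL_R = D₄·R̄ = 1.816 × 2.2364 = 4.0612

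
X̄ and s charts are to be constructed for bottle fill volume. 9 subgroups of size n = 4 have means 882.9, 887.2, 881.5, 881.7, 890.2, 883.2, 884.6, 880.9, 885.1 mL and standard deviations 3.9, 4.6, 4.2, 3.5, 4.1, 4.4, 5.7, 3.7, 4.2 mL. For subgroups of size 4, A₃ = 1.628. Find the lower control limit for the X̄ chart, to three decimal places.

X̄̄ = (882.9 + 887.2 + 881.5 + 881.7 + 890.2 + 883.2 + 884.6 + 880.9 + 885.1) / 9 = 884.1444
s̄ = (3.9 + 4.6 + 4.2 + 3.5 + 4.1 + 4.4 + 5.7 + 3.7 + 4.2) / 9 = 4.2556
LCL = X̄̄ − A₃·s̄ = 884.1444 − 1.628 × 4.2556 = 877.2164

877.216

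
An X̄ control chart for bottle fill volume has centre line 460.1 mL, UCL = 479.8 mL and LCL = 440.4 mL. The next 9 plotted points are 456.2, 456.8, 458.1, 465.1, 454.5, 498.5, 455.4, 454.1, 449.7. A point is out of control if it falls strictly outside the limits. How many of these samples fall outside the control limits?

Compare each point to [440.4, 479.8]: sample 6 = 498.5 > UCL.

1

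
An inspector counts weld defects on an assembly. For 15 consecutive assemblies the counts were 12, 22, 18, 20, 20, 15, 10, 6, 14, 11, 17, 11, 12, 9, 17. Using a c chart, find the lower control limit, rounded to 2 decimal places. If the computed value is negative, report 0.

2.94

c̄ = (12 + 22 + 18 + 20 + 20 + 15 + 10 + 6 + 14 + 11 + 17 + 11 + 12 + 9 + 17) / 15 = 214 / 15 = 14.2667
LCL = c̄ − 3√c̄ = 14.2667 − 3 × 3.7771 = 2.9353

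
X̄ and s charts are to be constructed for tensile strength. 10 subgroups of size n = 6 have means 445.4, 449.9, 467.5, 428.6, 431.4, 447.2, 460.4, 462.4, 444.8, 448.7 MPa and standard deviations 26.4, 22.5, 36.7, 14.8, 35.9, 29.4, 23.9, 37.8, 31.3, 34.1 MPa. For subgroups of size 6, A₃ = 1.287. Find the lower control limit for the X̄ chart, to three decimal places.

X̄̄ = (445.4 + 449.9 + 467.5 + 428.6 + 431.4 + 447.2 + 460.4 + 462.4 + 444.8 + 448.7) / 10 = 448.6300
s̄ = (26.4 + 22.5 + 36.7 + 14.8 + 35.9 + 29.4 + 23.9 + 37.8 + 31.3 + 34.1) / 10 = 29.2800
LCL = X̄̄ − A₃·s̄ = 448.6300 − 1.287 × 29.2800 = 410.9466

410.947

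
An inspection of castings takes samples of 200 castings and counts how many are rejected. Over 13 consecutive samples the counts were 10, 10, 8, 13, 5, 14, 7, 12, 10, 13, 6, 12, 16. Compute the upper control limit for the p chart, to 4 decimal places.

p̄ = Σdᵢ / (k·n) = 136 / (13 × 200) = 0.05231
UCL = p̄ + 3·√(p̄(1−p̄)/n) = 0.05231 + 3 × √(0.05231×0.94769/200) = 0.05231 + 3 × 0.01574 = 0.09954

0.0995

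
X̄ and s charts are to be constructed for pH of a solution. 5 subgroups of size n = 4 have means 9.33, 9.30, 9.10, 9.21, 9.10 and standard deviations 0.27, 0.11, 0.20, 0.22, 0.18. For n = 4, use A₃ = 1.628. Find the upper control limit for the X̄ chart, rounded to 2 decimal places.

X̄̄ = (9.33 + 9.30 + 9.10 + 9.21 + 9.10) / 5 = 9.2080
s̄ = (0.27 + 0.11 + 0.20 + 0.22 + 0.18) / 5 = 0.1960
UCL = X̄̄ + A₃·s̄ = 9.2080 + 1.628 × 0.1960 = 9.5271

9.53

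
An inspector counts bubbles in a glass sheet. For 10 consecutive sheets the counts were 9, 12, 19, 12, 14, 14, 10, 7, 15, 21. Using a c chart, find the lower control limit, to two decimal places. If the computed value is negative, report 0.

c̄ = (9 + 12 + 19 + 12 + 14 + 14 + 10 + 7 + 15 + 21) / 10 = 133 / 10 = 13.3000
LCL = c̄ − 3√c̄ = 13.3000 − 3 × 3.6469 = 2.3593

2.36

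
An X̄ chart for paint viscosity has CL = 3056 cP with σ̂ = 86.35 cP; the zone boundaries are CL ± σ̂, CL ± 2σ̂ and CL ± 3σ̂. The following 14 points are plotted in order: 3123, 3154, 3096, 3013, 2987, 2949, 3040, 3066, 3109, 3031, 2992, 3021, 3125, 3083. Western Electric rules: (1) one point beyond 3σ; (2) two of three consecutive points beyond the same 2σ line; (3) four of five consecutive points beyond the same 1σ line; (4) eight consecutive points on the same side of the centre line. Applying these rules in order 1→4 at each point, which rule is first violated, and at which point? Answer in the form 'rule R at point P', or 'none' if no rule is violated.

none

Zone of each point (C = within 1σ̂, B = 1σ̂–2σ̂, A = 2σ̂–3σ̂, * = beyond 3σ̂; sign = side of CL): 1:+C, 2:+B, 3:+C, 4:-C, 5:-C, 6:-B, 7:-C, 8:+C, 9:+C, 10:-C, 11:-C, 12:-C, 13:+C, 14:+C
No rule fires across all 14 points.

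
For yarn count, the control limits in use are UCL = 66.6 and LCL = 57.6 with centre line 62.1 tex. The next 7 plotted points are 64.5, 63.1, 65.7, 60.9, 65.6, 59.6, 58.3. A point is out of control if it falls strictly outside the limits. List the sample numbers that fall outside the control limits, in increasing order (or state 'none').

All 7 points lie within [57.6, 66.6].

none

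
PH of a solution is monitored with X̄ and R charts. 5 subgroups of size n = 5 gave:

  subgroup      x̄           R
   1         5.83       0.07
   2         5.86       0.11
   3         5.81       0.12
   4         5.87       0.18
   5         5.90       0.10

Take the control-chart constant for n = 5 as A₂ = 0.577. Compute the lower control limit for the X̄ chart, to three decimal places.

5.787

X̄̄ = (5.83 + 5.86 + 5.81 + 5.87 + 5.90) / 5 = 29.2700 / 5 = 5.8540
R̄ = (0.07 + 0.11 + 0.12 + 0.18 + 0.10) / 5 = 0.5800 / 5 = 0.1160
LCL = X̄̄ − A₂·R̄ = 5.8540 − 0.577 × 0.1160 = 5.7871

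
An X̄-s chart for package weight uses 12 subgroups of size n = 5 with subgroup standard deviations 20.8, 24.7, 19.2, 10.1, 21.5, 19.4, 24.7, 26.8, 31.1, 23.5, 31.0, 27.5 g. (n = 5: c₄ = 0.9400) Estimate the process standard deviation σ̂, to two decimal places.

s̄ = (20.8 + 24.7 + 19.2 + 10.1 + 21.5 + 19.4 + 24.7 + 26.8 + 31.1 + 23.5 + 31.0 + 27.5) / 12 = 23.3583
σ̂ = s̄ / c₄ = 23.3583 / 0.9400 = 24.8493

24.85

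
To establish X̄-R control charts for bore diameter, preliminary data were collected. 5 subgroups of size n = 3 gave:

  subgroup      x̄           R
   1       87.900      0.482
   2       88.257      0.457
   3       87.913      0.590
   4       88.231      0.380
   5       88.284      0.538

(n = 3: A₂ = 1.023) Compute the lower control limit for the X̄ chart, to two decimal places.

87.62

X̄̄ = (87.900 + 88.257 + 87.913 + 88.231 + 88.284) / 5 = 440.5850 / 5 = 88.1170
R̄ = (0.482 + 0.457 + 0.590 + 0.380 + 0.538) / 5 = 2.4470 / 5 = 0.4894
LCL = X̄̄ − A₂·R̄ = 88.1170 − 1.023 × 0.4894 = 87.6163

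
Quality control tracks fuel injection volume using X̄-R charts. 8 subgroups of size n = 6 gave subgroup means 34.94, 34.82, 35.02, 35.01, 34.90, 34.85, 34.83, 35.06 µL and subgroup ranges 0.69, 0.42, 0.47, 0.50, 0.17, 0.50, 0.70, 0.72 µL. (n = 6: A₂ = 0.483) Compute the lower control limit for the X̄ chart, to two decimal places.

X̄̄ = (34.94 + 34.82 + 35.02 + 35.01 + 34.90 + 34.85 + 34.83 + 35.06) / 8 = 279.4300 / 8 = 34.9288
R̄ = (0.69 + 0.42 + 0.47 + 0.50 + 0.17 + 0.50 + 0.70 + 0.72) / 8 = 4.1700 / 8 = 0.5212
LCL = X̄̄ − A₂·R̄ = 34.9288 − 0.483 × 0.5212 = 34.6770

34.68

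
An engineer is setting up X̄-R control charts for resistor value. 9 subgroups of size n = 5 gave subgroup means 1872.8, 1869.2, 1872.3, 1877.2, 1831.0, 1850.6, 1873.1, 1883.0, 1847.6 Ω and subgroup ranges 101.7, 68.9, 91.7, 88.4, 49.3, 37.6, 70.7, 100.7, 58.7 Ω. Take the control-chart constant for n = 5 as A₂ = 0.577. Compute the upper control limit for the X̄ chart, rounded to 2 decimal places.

1906.90

X̄̄ = (1872.8 + 1869.2 + 1872.3 + 1877.2 + 1831.0 + 1850.6 + 1873.1 + 1883.0 + 1847.6) / 9 = 16776.8000 / 9 = 1864.0889
R̄ = (101.7 + 68.9 + 91.7 + 88.4 + 49.3 + 37.6 + 70.7 + 100.7 + 58.7) / 9 = 667.7000 / 9 = 74.1889
UCL = X̄̄ + A₂·R̄ = 1864.0889 + 0.577 × 74.1889 = 1906.8959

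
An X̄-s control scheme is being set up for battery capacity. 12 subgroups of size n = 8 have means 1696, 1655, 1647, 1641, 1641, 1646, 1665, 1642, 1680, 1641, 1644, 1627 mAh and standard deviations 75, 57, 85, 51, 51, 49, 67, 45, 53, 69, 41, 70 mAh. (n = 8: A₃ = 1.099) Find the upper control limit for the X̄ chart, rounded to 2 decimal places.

X̄̄ = (1696 + 1655 + 1647 + 1641 + 1641 + 1646 + 1665 + 1642 + 1680 + 1641 + 1644 + 1627) / 12 = 1652.0833
s̄ = (75 + 57 + 85 + 51 + 51 + 49 + 67 + 45 + 53 + 69 + 41 + 70) / 12 = 59.4167
UCL = X̄̄ + A₃·s̄ = 1652.0833 + 1.099 × 59.4167 = 1717.3822

1717.38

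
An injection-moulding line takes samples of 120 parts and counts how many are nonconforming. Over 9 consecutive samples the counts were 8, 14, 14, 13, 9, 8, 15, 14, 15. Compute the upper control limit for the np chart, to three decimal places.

p̄ = Σdᵢ / (k·n) = 110 / (9 × 120) = 0.10185
UCL = np̄ + 3·√(np̄(1−p̄)) = 12.2222 + 3 × √(12.2222×0.89815) = 12.2222 + 3 × 3.3132 = 22.1619

22.162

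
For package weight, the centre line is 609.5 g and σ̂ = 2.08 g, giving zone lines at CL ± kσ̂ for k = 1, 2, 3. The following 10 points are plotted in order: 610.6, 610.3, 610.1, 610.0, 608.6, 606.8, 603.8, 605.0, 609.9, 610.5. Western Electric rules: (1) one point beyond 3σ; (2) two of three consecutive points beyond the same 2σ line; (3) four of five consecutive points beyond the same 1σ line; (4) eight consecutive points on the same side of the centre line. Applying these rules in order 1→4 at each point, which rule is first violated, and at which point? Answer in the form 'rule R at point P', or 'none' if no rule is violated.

Zone of each point (C = within 1σ̂, B = 1σ̂–2σ̂, A = 2σ̂–3σ̂, * = beyond 3σ̂; sign = side of CL): 1:+C, 2:+C, 3:+C, 4:+C, 5:-C, 6:-B, 7:-A, 8:-A, 9:+C, 10:+C
Rule 2 (two of three consecutive points beyond the same 2σ limit) is satisfied at point 8.

rule 2 at point 8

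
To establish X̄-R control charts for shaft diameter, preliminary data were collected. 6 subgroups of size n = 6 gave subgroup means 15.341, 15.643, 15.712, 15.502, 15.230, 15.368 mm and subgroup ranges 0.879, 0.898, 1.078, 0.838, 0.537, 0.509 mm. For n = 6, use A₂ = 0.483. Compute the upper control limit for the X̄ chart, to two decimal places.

X̄̄ = (15.341 + 15.643 + 15.712 + 15.502 + 15.230 + 15.368) / 6 = 92.7960 / 6 = 15.4660
R̄ = (0.879 + 0.898 + 1.078 + 0.838 + 0.537 + 0.509) / 6 = 4.7390 / 6 = 0.7898
UCL = X̄̄ + A₂·R̄ = 15.4660 + 0.483 × 0.7898 = 15.8475

15.85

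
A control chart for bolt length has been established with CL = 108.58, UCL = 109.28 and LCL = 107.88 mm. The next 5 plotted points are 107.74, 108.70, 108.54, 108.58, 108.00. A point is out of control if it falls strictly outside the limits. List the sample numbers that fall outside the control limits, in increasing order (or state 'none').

1

Compare each point to [107.88, 109.28]: sample 1 = 107.74 < LCL.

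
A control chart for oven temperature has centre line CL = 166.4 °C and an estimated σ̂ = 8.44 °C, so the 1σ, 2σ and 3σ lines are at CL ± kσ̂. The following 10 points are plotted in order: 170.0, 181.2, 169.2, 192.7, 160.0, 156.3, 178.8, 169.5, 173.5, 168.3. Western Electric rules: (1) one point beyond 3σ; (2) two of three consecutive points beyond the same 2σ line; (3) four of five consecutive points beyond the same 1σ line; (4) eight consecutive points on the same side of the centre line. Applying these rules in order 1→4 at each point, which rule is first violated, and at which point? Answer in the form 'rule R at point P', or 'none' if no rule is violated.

rule 1 at point 4

Zone of each point (C = within 1σ̂, B = 1σ̂–2σ̂, A = 2σ̂–3σ̂, * = beyond 3σ̂; sign = side of CL): 1:+C, 2:+B, 3:+C, 4:+*, 5:-C, 6:-B, 7:+B, 8:+C, 9:+C, 10:+C
Rule 1 (one point beyond the 3σ limits) is satisfied at point 4.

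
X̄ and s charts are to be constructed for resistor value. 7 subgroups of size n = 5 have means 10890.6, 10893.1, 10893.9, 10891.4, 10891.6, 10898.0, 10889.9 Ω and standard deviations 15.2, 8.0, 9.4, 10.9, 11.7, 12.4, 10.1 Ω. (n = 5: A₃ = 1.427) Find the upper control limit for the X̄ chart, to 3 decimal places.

10908.483

X̄̄ = (10890.6 + 10893.1 + 10893.9 + 10891.4 + 10891.6 + 10898.0 + 10889.9) / 7 = 10892.6429
s̄ = (15.2 + 8.0 + 9.4 + 10.9 + 11.7 + 12.4 + 10.1) / 7 = 11.1000
UCL = X̄̄ + A₃·s̄ = 10892.6429 + 1.427 × 11.1000 = 10908.4826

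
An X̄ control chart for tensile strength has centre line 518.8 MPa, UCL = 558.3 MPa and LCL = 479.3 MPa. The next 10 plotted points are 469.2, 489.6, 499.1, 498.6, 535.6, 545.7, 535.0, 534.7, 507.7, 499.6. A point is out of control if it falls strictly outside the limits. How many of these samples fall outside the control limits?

1

Compare each point to [479.3, 558.3]: sample 1 = 469.2 < LCL.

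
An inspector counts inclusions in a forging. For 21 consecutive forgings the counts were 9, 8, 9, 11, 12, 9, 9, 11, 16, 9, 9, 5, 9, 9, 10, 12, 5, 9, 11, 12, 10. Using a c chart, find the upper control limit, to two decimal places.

c̄ = (9 + 8 + 9 + 11 + 12 + 9 + 9 + 11 + 16 + 9 + 9 + 5 + 9 + 9 + 10 + 12 + 5 + 9 + 11 + 12 + 10) / 21 = 204 / 21 = 9.7143
UCL = c̄ + 3√c̄ = 9.7143 + 3 × √9.7143 = 9.7143 + 3 × 3.1168 = 19.0646

19.06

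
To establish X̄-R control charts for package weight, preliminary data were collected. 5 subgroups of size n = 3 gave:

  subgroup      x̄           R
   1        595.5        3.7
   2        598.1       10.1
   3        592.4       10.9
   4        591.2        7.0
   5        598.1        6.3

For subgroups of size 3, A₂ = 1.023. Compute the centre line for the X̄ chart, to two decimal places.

X̄̄ = (595.5 + 598.1 + 592.4 + 591.2 + 598.1) / 5 = 2975.3000 / 5 = 595.0600
CL = X̄̄ = 595.0600

595.06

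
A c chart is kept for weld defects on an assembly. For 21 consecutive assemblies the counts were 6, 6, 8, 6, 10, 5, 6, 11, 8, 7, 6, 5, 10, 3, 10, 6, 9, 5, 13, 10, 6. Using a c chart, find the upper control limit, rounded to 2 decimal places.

c̄ = (6 + 6 + 8 + 6 + 10 + 5 + 6 + 11 + 8 + 7 + 6 + 5 + 10 + 3 + 10 + 6 + 9 + 5 + 13 + 10 + 6) / 21 = 156 / 21 = 7.4286
UCL = c̄ + 3√c̄ = 7.4286 + 3 × √7.4286 = 7.4286 + 3 × 2.7255 = 15.6052

15.61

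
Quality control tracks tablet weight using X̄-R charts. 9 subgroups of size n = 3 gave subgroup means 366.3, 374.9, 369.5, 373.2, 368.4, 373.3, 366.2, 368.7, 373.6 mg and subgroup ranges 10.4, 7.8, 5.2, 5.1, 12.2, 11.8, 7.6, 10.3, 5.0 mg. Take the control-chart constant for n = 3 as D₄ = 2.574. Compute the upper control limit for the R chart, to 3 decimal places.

R̄ = (10.4 + 7.8 + 5.2 + 5.1 + 12.2 + 11.8 + 7.6 + 10.3 + 5.0) / 9 = 75.4000 / 9 = 8.3778
UCL_R = D₄·R̄ = 2.574 × 8.3778 = 21.5644

21.564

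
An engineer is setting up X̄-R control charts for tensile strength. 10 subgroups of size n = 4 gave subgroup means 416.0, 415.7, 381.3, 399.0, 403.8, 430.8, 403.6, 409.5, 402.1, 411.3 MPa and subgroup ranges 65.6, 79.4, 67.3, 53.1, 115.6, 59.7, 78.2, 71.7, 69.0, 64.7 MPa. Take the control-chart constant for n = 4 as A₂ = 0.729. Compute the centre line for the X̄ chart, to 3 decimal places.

X̄̄ = (416.0 + 415.7 + 381.3 + 399.0 + 403.8 + 430.8 + 403.6 + 409.5 + 402.1 + 411.3) / 10 = 4073.1000 / 10 = 407.3100
CL = X̄̄ = 407.3100

407.310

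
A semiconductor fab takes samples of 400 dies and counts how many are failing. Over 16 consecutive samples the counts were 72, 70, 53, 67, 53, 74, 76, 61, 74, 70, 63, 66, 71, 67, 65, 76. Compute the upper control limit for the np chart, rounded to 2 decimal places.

89.83

p̄ = Σdᵢ / (k·n) = 1078 / (16 × 400) = 0.16844
UCL = np̄ + 3·√(np̄(1−p̄)) = 67.3750 + 3 × √(67.3750×0.83156) = 67.3750 + 3 × 7.4851 = 89.8303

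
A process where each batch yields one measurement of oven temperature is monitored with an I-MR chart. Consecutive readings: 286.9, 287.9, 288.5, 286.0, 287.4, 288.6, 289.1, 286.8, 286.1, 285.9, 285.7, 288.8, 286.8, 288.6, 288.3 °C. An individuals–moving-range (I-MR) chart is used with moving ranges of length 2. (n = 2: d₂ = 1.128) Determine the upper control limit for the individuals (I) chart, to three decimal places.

X̄ = (286.9 + 287.9 + 288.5 + 286.0 + 287.4 + 288.6 + 289.1 + 286.8 + 286.1 + 285.9 + 285.7 + 288.8 + 286.8 + 288.6 + 288.3) / 15 = 287.4267
Moving ranges: 1.0, 0.6, 2.5, 1.4, 1.2, 0.5, 2.3, 0.7, 0.2, 0.2, 3.1, 2.0, 1.8, 0.3; M̄R̄ = 17.8000 / 14 = 1.2714
UCL = X̄ + 3·M̄R̄/d₂ = 287.4267 + 3 × 1.2714 / 1.128 = 290.8081

290.808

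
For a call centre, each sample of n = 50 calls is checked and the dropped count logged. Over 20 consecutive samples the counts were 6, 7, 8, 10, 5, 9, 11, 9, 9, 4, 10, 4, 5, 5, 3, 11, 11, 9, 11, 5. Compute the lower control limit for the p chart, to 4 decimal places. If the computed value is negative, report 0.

p̄ = Σdᵢ / (k·n) = 152 / (20 × 50) = 0.15200
LCL = p̄ − 3·√(p̄(1−p̄)/n) = 0.15200 − 3 × 0.05077 = -0.00032 → 0 (negative, so LCL = 0)

0.0000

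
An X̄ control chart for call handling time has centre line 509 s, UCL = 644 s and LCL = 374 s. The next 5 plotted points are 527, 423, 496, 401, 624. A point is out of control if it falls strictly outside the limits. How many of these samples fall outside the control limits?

All 5 points lie within [374, 644].

0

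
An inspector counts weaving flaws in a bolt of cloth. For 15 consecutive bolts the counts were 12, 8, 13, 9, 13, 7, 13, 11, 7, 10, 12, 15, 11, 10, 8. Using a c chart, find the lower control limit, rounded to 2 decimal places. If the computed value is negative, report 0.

0.83

c̄ = (12 + 8 + 13 + 9 + 13 + 7 + 13 + 11 + 7 + 10 + 12 + 15 + 11 + 10 + 8) / 15 = 159 / 15 = 10.6000
LCL = c̄ − 3√c̄ = 10.6000 − 3 × 3.2558 = 0.8327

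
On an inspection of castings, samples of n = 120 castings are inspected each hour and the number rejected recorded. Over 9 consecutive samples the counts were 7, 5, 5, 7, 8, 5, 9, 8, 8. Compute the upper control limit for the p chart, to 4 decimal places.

p̄ = Σdᵢ / (k·n) = 62 / (9 × 120) = 0.05741
UCL = p̄ + 3·√(p̄(1−p̄)/n) = 0.05741 + 3 × √(0.05741×0.94259/120) = 0.05741 + 3 × 0.02124 = 0.12111

0.1211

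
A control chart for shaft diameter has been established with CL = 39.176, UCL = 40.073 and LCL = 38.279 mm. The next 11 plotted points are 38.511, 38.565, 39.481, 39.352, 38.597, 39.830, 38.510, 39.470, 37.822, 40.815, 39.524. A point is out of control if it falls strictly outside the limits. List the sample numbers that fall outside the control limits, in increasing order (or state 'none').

Compare each point to [38.279, 40.073]: sample 9 = 37.822 < LCL; sample 10 = 40.815 > UCL.

9, 10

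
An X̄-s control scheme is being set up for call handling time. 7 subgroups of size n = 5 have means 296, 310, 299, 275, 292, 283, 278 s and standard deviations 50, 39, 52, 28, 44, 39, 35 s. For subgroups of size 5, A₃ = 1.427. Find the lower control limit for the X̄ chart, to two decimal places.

231.92

X̄̄ = (296 + 310 + 299 + 275 + 292 + 283 + 278) / 7 = 290.4286
s̄ = (50 + 39 + 52 + 28 + 44 + 39 + 35) / 7 = 41.0000
LCL = X̄̄ − A₃·s̄ = 290.4286 − 1.427 × 41.0000 = 231.9216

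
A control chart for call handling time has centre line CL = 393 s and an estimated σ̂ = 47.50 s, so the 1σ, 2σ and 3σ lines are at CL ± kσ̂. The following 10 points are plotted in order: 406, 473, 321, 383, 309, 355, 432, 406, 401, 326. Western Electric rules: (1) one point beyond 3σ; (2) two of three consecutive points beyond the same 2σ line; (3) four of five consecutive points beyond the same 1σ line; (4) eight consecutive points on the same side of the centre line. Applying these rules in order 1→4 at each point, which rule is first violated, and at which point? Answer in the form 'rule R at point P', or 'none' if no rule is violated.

none

Zone of each point (C = within 1σ̂, B = 1σ̂–2σ̂, A = 2σ̂–3σ̂, * = beyond 3σ̂; sign = side of CL): 1:+C, 2:+B, 3:-B, 4:-C, 5:-B, 6:-C, 7:+C, 8:+C, 9:+C, 10:-B
No rule fires across all 10 points.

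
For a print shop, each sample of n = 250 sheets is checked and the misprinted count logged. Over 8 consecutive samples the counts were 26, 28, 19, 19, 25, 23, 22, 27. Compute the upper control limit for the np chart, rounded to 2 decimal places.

p̄ = Σdᵢ / (k·n) = 189 / (8 × 250) = 0.09450
UCL = np̄ + 3·√(np̄(1−p̄)) = 23.6250 + 3 × √(23.6250×0.90550) = 23.6250 + 3 × 4.6252 = 37.5006

37.50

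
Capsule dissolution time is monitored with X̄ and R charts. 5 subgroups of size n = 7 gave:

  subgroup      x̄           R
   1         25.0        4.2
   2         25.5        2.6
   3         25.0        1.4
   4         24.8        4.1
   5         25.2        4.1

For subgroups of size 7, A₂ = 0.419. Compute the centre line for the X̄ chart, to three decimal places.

X̄̄ = (25.0 + 25.5 + 25.0 + 24.8 + 25.2) / 5 = 125.5000 / 5 = 25.1000
CL = X̄̄ = 25.1000

25.100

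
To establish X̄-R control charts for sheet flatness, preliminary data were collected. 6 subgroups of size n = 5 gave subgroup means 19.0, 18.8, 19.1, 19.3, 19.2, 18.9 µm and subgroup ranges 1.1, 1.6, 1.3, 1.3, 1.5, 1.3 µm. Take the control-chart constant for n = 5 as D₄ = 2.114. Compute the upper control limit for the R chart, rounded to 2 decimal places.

2.85

R̄ = (1.1 + 1.6 + 1.3 + 1.3 + 1.5 + 1.3) / 6 = 8.1000 / 6 = 1.3500
UCL_R = D₄·R̄ = 2.114 × 1.3500 = 2.8539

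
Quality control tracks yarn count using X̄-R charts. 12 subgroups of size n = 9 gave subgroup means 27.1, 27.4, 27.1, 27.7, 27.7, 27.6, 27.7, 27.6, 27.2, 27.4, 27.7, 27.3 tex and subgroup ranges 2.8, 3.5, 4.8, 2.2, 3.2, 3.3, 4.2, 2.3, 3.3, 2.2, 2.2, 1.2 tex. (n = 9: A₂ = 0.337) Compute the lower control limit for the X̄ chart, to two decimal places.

26.47

X̄̄ = (27.1 + 27.4 + 27.1 + 27.7 + 27.7 + 27.6 + 27.7 + 27.6 + 27.2 + 27.4 + 27.7 + 27.3) / 12 = 329.5000 / 12 = 27.4583
R̄ = (2.8 + 3.5 + 4.8 + 2.2 + 3.2 + 3.3 + 4.2 + 2.3 + 3.3 + 2.2 + 2.2 + 1.2) / 12 = 35.2000 / 12 = 2.9333
LCL = X̄̄ − A₂·R̄ = 27.4583 − 0.337 × 2.9333 = 26.4698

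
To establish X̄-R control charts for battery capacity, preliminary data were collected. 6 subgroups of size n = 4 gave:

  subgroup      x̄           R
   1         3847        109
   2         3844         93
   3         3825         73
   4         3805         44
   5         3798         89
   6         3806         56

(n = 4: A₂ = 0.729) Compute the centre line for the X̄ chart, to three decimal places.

3820.833

X̄̄ = (3847 + 3844 + 3825 + 3805 + 3798 + 3806) / 6 = 22925.0000 / 6 = 3820.8333
CL = X̄̄ = 3820.8333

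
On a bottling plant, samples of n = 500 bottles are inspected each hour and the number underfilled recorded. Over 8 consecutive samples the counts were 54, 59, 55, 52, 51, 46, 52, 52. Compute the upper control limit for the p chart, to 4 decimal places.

0.1464

p̄ = Σdᵢ / (k·n) = 421 / (8 × 500) = 0.10525
UCL = p̄ + 3·√(p̄(1−p̄)/n) = 0.10525 + 3 × √(0.10525×0.89475/500) = 0.10525 + 3 × 0.01372 = 0.14642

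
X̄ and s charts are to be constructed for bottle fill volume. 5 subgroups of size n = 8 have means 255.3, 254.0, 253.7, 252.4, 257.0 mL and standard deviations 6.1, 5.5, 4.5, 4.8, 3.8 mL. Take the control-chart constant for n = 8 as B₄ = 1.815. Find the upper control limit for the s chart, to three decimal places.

s̄ = (6.1 + 5.5 + 4.5 + 4.8 + 3.8) / 5 = 4.9400
UCL_s = B₄·s̄ = 1.815 × 4.9400 = 8.9661

8.966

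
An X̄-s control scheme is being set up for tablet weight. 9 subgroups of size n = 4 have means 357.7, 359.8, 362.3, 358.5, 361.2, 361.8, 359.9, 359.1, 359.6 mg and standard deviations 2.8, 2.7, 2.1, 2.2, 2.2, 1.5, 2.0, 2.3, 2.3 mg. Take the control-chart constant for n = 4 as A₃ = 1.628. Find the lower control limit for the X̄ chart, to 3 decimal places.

356.353

X̄̄ = (357.7 + 359.8 + 362.3 + 358.5 + 361.2 + 361.8 + 359.9 + 359.1 + 359.6) / 9 = 359.9889
s̄ = (2.8 + 2.7 + 2.1 + 2.2 + 2.2 + 1.5 + 2.0 + 2.3 + 2.3) / 9 = 2.2333
LCL = X̄̄ − A₃·s̄ = 359.9889 − 1.628 × 2.2333 = 356.3530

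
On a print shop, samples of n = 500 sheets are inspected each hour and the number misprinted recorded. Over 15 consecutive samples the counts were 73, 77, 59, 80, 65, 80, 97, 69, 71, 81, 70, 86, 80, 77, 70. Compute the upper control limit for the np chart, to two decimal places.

p̄ = Σdᵢ / (k·n) = 1135 / (15 × 500) = 0.15133
UCL = np̄ + 3·√(np̄(1−p̄)) = 75.6667 + 3 × √(75.6667×0.84867) = 75.6667 + 3 × 8.0135 = 99.7071

99.71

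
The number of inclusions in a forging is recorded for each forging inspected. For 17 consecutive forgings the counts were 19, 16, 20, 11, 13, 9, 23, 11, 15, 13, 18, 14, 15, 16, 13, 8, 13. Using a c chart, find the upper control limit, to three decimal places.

c̄ = (19 + 16 + 20 + 11 + 13 + 9 + 23 + 11 + 15 + 13 + 18 + 14 + 15 + 16 + 13 + 8 + 13) / 17 = 247 / 17 = 14.5294
UCL = c̄ + 3√c̄ = 14.5294 + 3 × √14.5294 = 14.5294 + 3 × 3.8117 = 25.9647

25.965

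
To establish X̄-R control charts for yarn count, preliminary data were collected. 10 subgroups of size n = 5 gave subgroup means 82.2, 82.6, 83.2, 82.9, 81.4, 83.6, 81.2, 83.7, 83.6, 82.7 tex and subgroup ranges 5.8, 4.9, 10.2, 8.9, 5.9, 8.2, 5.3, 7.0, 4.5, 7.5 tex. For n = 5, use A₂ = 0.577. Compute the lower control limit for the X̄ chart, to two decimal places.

X̄̄ = (82.2 + 82.6 + 83.2 + 82.9 + 81.4 + 83.6 + 81.2 + 83.7 + 83.6 + 82.7) / 10 = 827.1000 / 10 = 82.7100
R̄ = (5.8 + 4.9 + 10.2 + 8.9 + 5.9 + 8.2 + 5.3 + 7.0 + 4.5 + 7.5) / 10 = 68.2000 / 10 = 6.8200
LCL = X̄̄ − A₂·R̄ = 82.7100 − 0.577 × 6.8200 = 78.7749

78.77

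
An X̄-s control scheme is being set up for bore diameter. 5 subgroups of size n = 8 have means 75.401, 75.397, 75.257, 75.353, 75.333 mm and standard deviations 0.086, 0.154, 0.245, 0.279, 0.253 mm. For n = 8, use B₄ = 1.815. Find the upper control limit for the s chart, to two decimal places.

s̄ = (0.086 + 0.154 + 0.245 + 0.279 + 0.253) / 5 = 0.2034
UCL_s = B₄·s̄ = 1.815 × 0.2034 = 0.3692

0.37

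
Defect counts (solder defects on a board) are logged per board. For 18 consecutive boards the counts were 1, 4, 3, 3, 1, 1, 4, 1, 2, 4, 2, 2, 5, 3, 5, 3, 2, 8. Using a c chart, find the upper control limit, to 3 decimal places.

c̄ = (1 + 4 + 3 + 3 + 1 + 1 + 4 + 1 + 2 + 4 + 2 + 2 + 5 + 3 + 5 + 3 + 2 + 8) / 18 = 54 / 18 = 3.0000
UCL = c̄ + 3√c̄ = 3.0000 + 3 × √3.0000 = 3.0000 + 3 × 1.7321 = 8.1962

8.196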